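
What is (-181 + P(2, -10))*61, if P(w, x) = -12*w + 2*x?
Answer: -13725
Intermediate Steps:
(-181 + P(2, -10))*61 = (-181 + (-12*2 + 2*(-10)))*61 = (-181 + (-24 - 20))*61 = (-181 - 44)*61 = -225*61 = -13725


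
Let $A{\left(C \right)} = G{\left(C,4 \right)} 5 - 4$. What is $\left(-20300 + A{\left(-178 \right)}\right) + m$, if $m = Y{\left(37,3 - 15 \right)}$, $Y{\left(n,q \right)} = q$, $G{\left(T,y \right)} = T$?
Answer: $-21206$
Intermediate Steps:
$m = -12$ ($m = 3 - 15 = -12$)
$A{\left(C \right)} = -4 + 5 C$ ($A{\left(C \right)} = C 5 - 4 = 5 C - 4 = -4 + 5 C$)
$\left(-20300 + A{\left(-178 \right)}\right) + m = \left(-20300 + \left(-4 + 5 \left(-178\right)\right)\right) - 12 = \left(-20300 - 894\right) - 12 = -21194 - 12 = -21206$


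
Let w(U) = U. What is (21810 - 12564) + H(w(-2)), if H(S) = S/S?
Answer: 9247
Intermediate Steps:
H(S) = 1
(21810 - 12564) + H(w(-2)) = (21810 - 12564) + 1 = 9246 + 1 = 9247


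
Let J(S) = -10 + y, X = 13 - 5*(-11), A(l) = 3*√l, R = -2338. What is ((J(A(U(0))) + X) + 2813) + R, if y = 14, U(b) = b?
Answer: 547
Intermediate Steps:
X = 68 (X = 13 + 55 = 68)
J(S) = 4 (J(S) = -10 + 14 = 4)
((J(A(U(0))) + X) + 2813) + R = ((4 + 68) + 2813) - 2338 = (72 + 2813) - 2338 = 2885 - 2338 = 547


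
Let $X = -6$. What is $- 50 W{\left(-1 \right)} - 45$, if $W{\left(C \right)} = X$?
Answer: $255$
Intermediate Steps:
$W{\left(C \right)} = -6$
$- 50 W{\left(-1 \right)} - 45 = \left(-50\right) \left(-6\right) - 45 = 300 - 45 = 255$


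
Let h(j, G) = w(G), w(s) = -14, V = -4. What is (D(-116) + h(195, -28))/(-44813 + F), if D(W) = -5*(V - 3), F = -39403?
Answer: -7/28072 ≈ -0.00024936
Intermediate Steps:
h(j, G) = -14
D(W) = 35 (D(W) = -5*(-4 - 3) = -5*(-7) = 35)
(D(-116) + h(195, -28))/(-44813 + F) = (35 - 14)/(-44813 - 39403) = 21/(-84216) = 21*(-1/84216) = -7/28072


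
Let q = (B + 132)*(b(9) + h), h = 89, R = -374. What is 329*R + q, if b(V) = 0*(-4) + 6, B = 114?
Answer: -99676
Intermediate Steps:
b(V) = 6 (b(V) = 0 + 6 = 6)
q = 23370 (q = (114 + 132)*(6 + 89) = 246*95 = 23370)
329*R + q = 329*(-374) + 23370 = -123046 + 23370 = -99676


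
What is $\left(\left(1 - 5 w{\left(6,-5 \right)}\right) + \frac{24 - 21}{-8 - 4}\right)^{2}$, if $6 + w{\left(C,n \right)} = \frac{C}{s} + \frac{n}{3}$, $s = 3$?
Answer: $\frac{121801}{144} \approx 845.84$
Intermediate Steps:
$w{\left(C,n \right)} = -6 + \frac{C}{3} + \frac{n}{3}$ ($w{\left(C,n \right)} = -6 + \left(\frac{C}{3} + \frac{n}{3}\right) = -6 + \frac{C}{3} + \frac{n}{3}$)
$\left(\left(1 - 5 w{\left(6,-5 \right)}\right) + \frac{24 - 21}{-8 - 4}\right)^{2} = \left(\left(1 - 5 \left(-6 + \frac{1}{3} \cdot 6 + \frac{1}{3} \left(-5\right)\right)\right) + \frac{24 - 21}{-8 - 4}\right)^{2} = \left(\left(1 - 5 \left(-6 + 2 - \frac{5}{3}\right)\right) + \frac{3}{-12}\right)^{2} = \left(\left(1 - - \frac{85}{3}\right) + 3 \left(- \frac{1}{12}\right)\right)^{2} = \left(\left(1 + \frac{85}{3}\right) - \frac{1}{4}\right)^{2} = \left(\frac{88}{3} - \frac{1}{4}\right)^{2} = \left(\frac{349}{12}\right)^{2} = \frac{121801}{144}$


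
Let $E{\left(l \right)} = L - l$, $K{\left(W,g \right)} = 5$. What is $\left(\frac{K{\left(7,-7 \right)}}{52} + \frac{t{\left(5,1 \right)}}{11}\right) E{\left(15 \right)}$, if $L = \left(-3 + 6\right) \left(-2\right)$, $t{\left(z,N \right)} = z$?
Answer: $- \frac{6615}{572} \approx -11.565$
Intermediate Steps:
$L = -6$ ($L = 3 \left(-2\right) = -6$)
$E{\left(l \right)} = -6 - l$
$\left(\frac{K{\left(7,-7 \right)}}{52} + \frac{t{\left(5,1 \right)}}{11}\right) E{\left(15 \right)} = \left(\frac{5}{52} + \frac{5}{11}\right) \left(-6 - 15\right) = \left(5 \cdot \frac{1}{52} + 5 \cdot \frac{1}{11}\right) \left(-6 - 15\right) = \left(\frac{5}{52} + \frac{5}{11}\right) \left(-21\right) = \frac{315}{572} \left(-21\right) = - \frac{6615}{572}$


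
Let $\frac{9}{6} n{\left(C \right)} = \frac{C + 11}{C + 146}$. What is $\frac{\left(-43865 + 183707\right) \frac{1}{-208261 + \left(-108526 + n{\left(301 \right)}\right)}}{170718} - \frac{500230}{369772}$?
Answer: $- \frac{1007726939102309089}{744914326363022998} \approx -1.3528$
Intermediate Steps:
$n{\left(C \right)} = \frac{2 \left(11 + C\right)}{3 \left(146 + C\right)}$ ($n{\left(C \right)} = \frac{2 \frac{C + 11}{C + 146}}{3} = \frac{2 \frac{11 + C}{146 + C}}{3} = \frac{2 \left(11 + C\right)}{3 \left(146 + C\right)}$)
$\frac{\left(-43865 + 183707\right) \frac{1}{-208261 + \left(-108526 + n{\left(301 \right)}\right)}}{170718} - \frac{500230}{369772} = \frac{\left(-43865 + 183707\right) \frac{1}{-208261 - \left(108526 - \frac{2 \left(11 + 301\right)}{3 \left(146 + 301\right)}\right)}}{170718} - \frac{500230}{369772} = \frac{139842}{-208261 - \left(108526 - \frac{2}{3} \cdot \frac{1}{447} \cdot 312\right)} \frac{1}{170718} - \frac{250115}{184886} = \frac{139842}{-208261 - \left(108526 - \frac{208}{447}\right)} \frac{1}{170718} - \frac{250115}{184886} = \frac{139842}{-208261 + \left(-108526 + \frac{208}{447}\right)} \frac{1}{170718} - \frac{250115}{184886} = \frac{139842}{-208261 - \frac{48510914}{447}} \cdot \frac{1}{170718} - \frac{250115}{184886} = \frac{139842}{- \frac{141603581}{447}} \cdot \frac{1}{170718} - \frac{250115}{184886} = 139842 \left(- \frac{447}{141603581}\right) \frac{1}{170718} - \frac{250115}{184886} = \left(- \frac{62509374}{141603581}\right) \frac{1}{170718} - \frac{250115}{184886} = - \frac{10418229}{4029046690193} - \frac{250115}{184886} = - \frac{1007726939102309089}{744914326363022998}$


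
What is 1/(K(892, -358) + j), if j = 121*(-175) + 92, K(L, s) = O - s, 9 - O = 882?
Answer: -1/21598 ≈ -4.6301e-5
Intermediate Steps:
O = -873 (O = 9 - 1*882 = 9 - 882 = -873)
K(L, s) = -873 - s
j = -21083 (j = -21175 + 92 = -21083)
1/(K(892, -358) + j) = 1/((-873 - 1*(-358)) - 21083) = 1/((-873 + 358) - 21083) = 1/(-515 - 21083) = 1/(-21598) = -1/21598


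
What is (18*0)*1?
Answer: 0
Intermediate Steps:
(18*0)*1 = 0*1 = 0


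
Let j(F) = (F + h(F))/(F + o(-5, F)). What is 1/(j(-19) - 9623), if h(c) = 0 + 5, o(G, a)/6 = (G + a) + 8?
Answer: -115/1106631 ≈ -0.00010392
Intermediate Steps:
o(G, a) = 48 + 6*G + 6*a (o(G, a) = 6*((G + a) + 8) = 6*(8 + G + a) = 48 + 6*G + 6*a)
h(c) = 5
j(F) = (5 + F)/(18 + 7*F) (j(F) = (F + 5)/(F + (48 + 6*(-5) + 6*F)) = (5 + F)/(F + (48 - 30 + 6*F)) = (5 + F)/(F + (18 + 6*F)) = (5 + F)/(18 + 7*F))
1/(j(-19) - 9623) = 1/((5 - 19)/(18 + 7*(-19)) - 9623) = 1/(-14/(18 - 133) - 9623) = 1/(-14/(-115) - 9623) = 1/(-1/115*(-14) - 9623) = 1/(14/115 - 9623) = 1/(-1106631/115) = -115/1106631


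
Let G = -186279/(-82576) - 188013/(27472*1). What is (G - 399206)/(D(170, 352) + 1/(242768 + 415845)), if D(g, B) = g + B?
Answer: -18639166645619168213/24372211837226552 ≈ -764.77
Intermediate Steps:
D(g, B) = B + g
G = -325247025/70891496 (G = -186279*(-1/82576) - 188013/27472 = 186279/82576 - 188013*1/27472 = 186279/82576 - 188013/27472 = -325247025/70891496 ≈ -4.5880)
(G - 399206)/(D(170, 352) + 1/(242768 + 415845)) = (-325247025/70891496 - 399206)/((352 + 170) + 1/(242768 + 415845)) = -28300635799201/(70891496*(522 + 1/658613)) = -28300635799201/(70891496*343795987/658613) = -28300635799201/70891496*658613/343795987 = -18639166645619168213/24372211837226552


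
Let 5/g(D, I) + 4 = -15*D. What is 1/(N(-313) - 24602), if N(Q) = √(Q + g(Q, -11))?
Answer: -57703991/1419634320721 - 3*I*√765299122/2839268641442 ≈ -4.0647e-5 - 2.923e-8*I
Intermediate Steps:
g(D, I) = 5/(-4 - 15*D)
N(Q) = √(Q - 5/(4 + 15*Q))
1/(N(-313) - 24602) = 1/(√((-5 - 313*(4 + 15*(-313)))/(4 + 15*(-313))) - 24602) = 1/(√((-5 - 313*(4 - 4695))/(4 - 4695)) - 24602) = 1/(√((-5 - 313*(-4691))/(-4691)) - 24602) = 1/(√(-(-5 + 1468283)/4691) - 24602) = 1/(√(-1/4691*1468278) - 24602) = 1/(√(-1468278/4691) - 24602) = 1/(3*I*√765299122/4691 - 24602) = 1/(-24602 + 3*I*√765299122/4691)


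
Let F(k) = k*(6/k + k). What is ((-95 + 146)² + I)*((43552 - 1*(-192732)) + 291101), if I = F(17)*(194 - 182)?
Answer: 3238671285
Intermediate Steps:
F(k) = k*(k + 6/k)
I = 3540 (I = (6 + 17²)*(194 - 182) = (6 + 289)*12 = 295*12 = 3540)
((-95 + 146)² + I)*((43552 - 1*(-192732)) + 291101) = ((-95 + 146)² + 3540)*((43552 - 1*(-192732)) + 291101) = (51² + 3540)*((43552 + 192732) + 291101) = (2601 + 3540)*(236284 + 291101) = 6141*527385 = 3238671285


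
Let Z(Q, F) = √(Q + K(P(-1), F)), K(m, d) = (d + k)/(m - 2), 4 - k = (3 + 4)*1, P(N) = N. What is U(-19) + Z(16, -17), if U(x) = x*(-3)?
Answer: 57 + 2*√51/3 ≈ 61.761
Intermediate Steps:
U(x) = -3*x
k = -3 (k = 4 - (3 + 4) = 4 - 7 = -3)
K(m, d) = (-3 + d)/(-2 + m) (K(m, d) = (d - 3)/(m - 2) = (-3 + d)/(-2 + m))
Z(Q, F) = √(1 + Q - F/3) (Z(Q, F) = √(Q + (-3 + F)/(-2 - 1)) = √(Q + (-3 + F)/(-3)) = √(Q - (-3 + F)/3) = √(Q + (1 - F/3)) = √(1 + Q - F/3))
U(-19) + Z(16, -17) = -3*(-19) + √(9 - 3*(-17) + 9*16)/3 = 57 + √(9 + 51 + 144)/3 = 57 + √204/3 = 57 + (2*√51)/3 = 57 + 2*√51/3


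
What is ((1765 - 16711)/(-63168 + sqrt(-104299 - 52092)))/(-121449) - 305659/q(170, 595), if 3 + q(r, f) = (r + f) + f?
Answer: -49376596937728360087/219211740747002065 - 4982*I*sqrt(156391)/161541444913045 ≈ -225.25 - 1.2196e-8*I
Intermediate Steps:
q(r, f) = -3 + r + 2*f (q(r, f) = -3 + ((r + f) + f) = -3 + ((f + r) + f) = -3 + (r + 2*f) = -3 + r + 2*f)
((1765 - 16711)/(-63168 + sqrt(-104299 - 52092)))/(-121449) - 305659/q(170, 595) = ((1765 - 16711)/(-63168 + sqrt(-104299 - 52092)))/(-121449) - 305659/(-3 + 170 + 2*595) = -14946/(-63168 + sqrt(-156391))*(-1/121449) - 305659/(-3 + 170 + 1190) = -14946/(-63168 + I*sqrt(156391))*(-1/121449) - 305659/1357 = 4982/(40483*(-63168 + I*sqrt(156391))) - 305659*1/1357 = 4982/(40483*(-63168 + I*sqrt(156391))) - 305659/1357 = -305659/1357 + 4982/(40483*(-63168 + I*sqrt(156391)))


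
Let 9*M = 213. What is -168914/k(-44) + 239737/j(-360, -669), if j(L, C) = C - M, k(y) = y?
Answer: 39919751/11429 ≈ 3492.8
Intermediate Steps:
M = 71/3 (M = (⅑)*213 = 71/3 ≈ 23.667)
j(L, C) = -71/3 + C (j(L, C) = C - 1*71/3 = C - 71/3 = -71/3 + C)
-168914/k(-44) + 239737/j(-360, -669) = -168914/(-44) + 239737/(-71/3 - 669) = -168914*(-1/44) + 239737/(-2078/3) = 84457/22 + 239737*(-3/2078) = 84457/22 - 719211/2078 = 39919751/11429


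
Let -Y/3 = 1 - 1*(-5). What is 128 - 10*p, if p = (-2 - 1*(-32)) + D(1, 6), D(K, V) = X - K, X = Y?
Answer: 18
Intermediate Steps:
Y = -18 (Y = -3*(1 - 1*(-5)) = -3*(1 + 5) = -3*6 = -18)
X = -18
D(K, V) = -18 - K
p = 11 (p = (-2 - 1*(-32)) + (-18 - 1*1) = (-2 + 32) + (-18 - 1) = 30 - 19 = 11)
128 - 10*p = 128 - 10*11 = 128 - 110 = 18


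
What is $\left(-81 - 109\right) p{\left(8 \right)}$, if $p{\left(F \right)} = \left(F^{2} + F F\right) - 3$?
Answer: $-23750$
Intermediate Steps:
$p{\left(F \right)} = -3 + 2 F^{2}$ ($p{\left(F \right)} = \left(F^{2} + F^{2}\right) - 3 = 2 F^{2} - 3 = -3 + 2 F^{2}$)
$\left(-81 - 109\right) p{\left(8 \right)} = \left(-81 - 109\right) \left(-3 + 2 \cdot 8^{2}\right) = - 190 \left(-3 + 2 \cdot 64\right) = - 190 \left(-3 + 128\right) = \left(-190\right) 125 = -23750$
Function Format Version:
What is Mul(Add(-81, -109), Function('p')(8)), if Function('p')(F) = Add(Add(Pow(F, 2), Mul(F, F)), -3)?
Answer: -23750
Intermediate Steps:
Function('p')(F) = Add(-3, Mul(2, Pow(F, 2))) (Function('p')(F) = Add(Add(Pow(F, 2), Pow(F, 2)), -3) = Add(Mul(2, Pow(F, 2)), -3) = Add(-3, Mul(2, Pow(F, 2))))
Mul(Add(-81, -109), Function('p')(8)) = Mul(Add(-81, -109), Add(-3, Mul(2, Pow(8, 2)))) = Mul(-190, Add(-3, Mul(2, 64))) = Mul(-190, Add(-3, 128)) = Mul(-190, 125) = -23750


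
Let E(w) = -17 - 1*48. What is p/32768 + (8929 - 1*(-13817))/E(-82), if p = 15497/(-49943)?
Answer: -37224562974409/106374594560 ≈ -349.94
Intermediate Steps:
E(w) = -65 (E(w) = -17 - 48 = -65)
p = -15497/49943 (p = 15497*(-1/49943) = -15497/49943 ≈ -0.31029)
p/32768 + (8929 - 1*(-13817))/E(-82) = -15497/49943/32768 + (8929 - 1*(-13817))/(-65) = -15497/49943*1/32768 + (8929 + 13817)*(-1/65) = -15497/1636532224 + 22746*(-1/65) = -15497/1636532224 - 22746/65 = -37224562974409/106374594560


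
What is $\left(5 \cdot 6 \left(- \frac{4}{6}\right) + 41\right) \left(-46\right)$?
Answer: $-966$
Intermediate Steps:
$\left(5 \cdot 6 \left(- \frac{4}{6}\right) + 41\right) \left(-46\right) = \left(30 \left(\left(-4\right) \frac{1}{6}\right) + 41\right) \left(-46\right) = \left(30 \left(- \frac{2}{3}\right) + 41\right) \left(-46\right) = \left(-20 + 41\right) \left(-46\right) = 21 \left(-46\right) = -966$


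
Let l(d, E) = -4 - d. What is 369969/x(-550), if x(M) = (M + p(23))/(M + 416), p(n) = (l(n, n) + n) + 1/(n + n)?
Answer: 2280488916/25483 ≈ 89491.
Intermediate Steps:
p(n) = -4 + 1/(2*n) (p(n) = ((-4 - n) + n) + 1/(n + n) = -4 + 1/(2*n))
x(M) = (-183/46 + M)/(416 + M) (x(M) = (M + (-4 + (1/2)/23))/(M + 416) = (M + (-4 + (1/2)*(1/23)))/(416 + M) = (M + (-4 + 1/46))/(416 + M) = (M - 183/46)/(416 + M) = (-183/46 + M)/(416 + M))
369969/x(-550) = 369969/(((-183/46 - 550)/(416 - 550))) = 369969/((-25483/46/(-134))) = 369969/((-1/134*(-25483/46))) = 369969/(25483/6164) = 369969*(6164/25483) = 2280488916/25483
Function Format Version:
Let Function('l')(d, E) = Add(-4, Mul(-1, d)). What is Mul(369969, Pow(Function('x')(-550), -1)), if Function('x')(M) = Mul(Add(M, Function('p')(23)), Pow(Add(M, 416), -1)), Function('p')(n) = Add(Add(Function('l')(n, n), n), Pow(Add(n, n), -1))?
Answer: Rational(2280488916, 25483) ≈ 89491.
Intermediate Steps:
Function('p')(n) = Add(-4, Mul(Rational(1, 2), Pow(n, -1))) (Function('p')(n) = Add(Add(Add(-4, Mul(-1, n)), n), Pow(Add(n, n), -1)) = Add(-4, Pow(Mul(2, n), -1)) = Add(-4, Mul(Rational(1, 2), Pow(n, -1))))
Function('x')(M) = Mul(Pow(Add(416, M), -1), Add(Rational(-183, 46), M)) (Function('x')(M) = Mul(Add(M, Add(-4, Mul(Rational(1, 2), Pow(23, -1)))), Pow(Add(M, 416), -1)) = Mul(Add(M, Add(-4, Mul(Rational(1, 2), Rational(1, 23)))), Pow(Add(416, M), -1)) = Mul(Add(M, Add(-4, Rational(1, 46))), Pow(Add(416, M), -1)) = Mul(Add(M, Rational(-183, 46)), Pow(Add(416, M), -1)) = Mul(Add(Rational(-183, 46), M), Pow(Add(416, M), -1)) = Mul(Pow(Add(416, M), -1), Add(Rational(-183, 46), M)))
Mul(369969, Pow(Function('x')(-550), -1)) = Mul(369969, Pow(Mul(Pow(Add(416, -550), -1), Add(Rational(-183, 46), -550)), -1)) = Mul(369969, Pow(Mul(Pow(-134, -1), Rational(-25483, 46)), -1)) = Mul(369969, Pow(Mul(Rational(-1, 134), Rational(-25483, 46)), -1)) = Mul(369969, Pow(Rational(25483, 6164), -1)) = Mul(369969, Rational(6164, 25483)) = Rational(2280488916, 25483)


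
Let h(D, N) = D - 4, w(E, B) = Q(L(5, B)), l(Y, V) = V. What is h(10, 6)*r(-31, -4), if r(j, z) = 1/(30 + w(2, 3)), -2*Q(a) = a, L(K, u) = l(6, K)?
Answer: 12/55 ≈ 0.21818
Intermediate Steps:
L(K, u) = K
Q(a) = -a/2
w(E, B) = -5/2 (w(E, B) = -½*5 = -5/2)
r(j, z) = 2/55 (r(j, z) = 1/(30 - 5/2) = 1/(55/2) = 2/55)
h(D, N) = -4 + D
h(10, 6)*r(-31, -4) = (-4 + 10)*(2/55) = 6*(2/55) = 12/55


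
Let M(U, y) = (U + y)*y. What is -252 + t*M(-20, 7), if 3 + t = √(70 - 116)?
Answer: 21 - 91*I*√46 ≈ 21.0 - 617.19*I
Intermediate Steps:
M(U, y) = y*(U + y)
t = -3 + I*√46 (t = -3 + √(70 - 116) = -3 + √(-46) = -3 + I*√46 ≈ -3.0 + 6.7823*I)
-252 + t*M(-20, 7) = -252 + (-3 + I*√46)*(7*(-20 + 7)) = -252 + (-3 + I*√46)*(7*(-13)) = -252 + (-3 + I*√46)*(-91) = -252 + (273 - 91*I*√46) = 21 - 91*I*√46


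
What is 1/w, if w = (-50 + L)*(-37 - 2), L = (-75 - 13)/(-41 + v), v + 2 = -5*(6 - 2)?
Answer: 21/39806 ≈ 0.00052756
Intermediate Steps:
v = -22 (v = -2 - 5*(6 - 2) = -2 - 5*4 = -2 - 20 = -22)
L = 88/63 (L = (-75 - 13)/(-41 - 22) = -88/(-63) = -88*(-1/63) = 88/63 ≈ 1.3968)
w = 39806/21 (w = (-50 + 88/63)*(-37 - 2) = -3062/63*(-39) = 39806/21 ≈ 1895.5)
1/w = 1/(39806/21) = 21/39806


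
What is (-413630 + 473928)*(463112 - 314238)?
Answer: 8976804452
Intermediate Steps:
(-413630 + 473928)*(463112 - 314238) = 60298*148874 = 8976804452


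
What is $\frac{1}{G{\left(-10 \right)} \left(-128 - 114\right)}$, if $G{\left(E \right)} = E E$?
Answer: $- \frac{1}{24200} \approx -4.1322 \cdot 10^{-5}$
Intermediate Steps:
$G{\left(E \right)} = E^{2}$
$\frac{1}{G{\left(-10 \right)} \left(-128 - 114\right)} = \frac{1}{\left(-10\right)^{2} \left(-128 - 114\right)} = \frac{1}{100 \left(-242\right)} = \frac{1}{-24200} = - \frac{1}{24200}$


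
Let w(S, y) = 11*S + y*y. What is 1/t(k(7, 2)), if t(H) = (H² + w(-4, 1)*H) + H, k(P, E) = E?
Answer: -1/80 ≈ -0.012500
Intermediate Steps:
w(S, y) = y² + 11*S (w(S, y) = 11*S + y² = y² + 11*S)
t(H) = H² - 42*H (t(H) = (H² + (1² + 11*(-4))*H) + H = (H² + (1 - 44)*H) + H = (H² - 43*H) + H = H² - 42*H)
1/t(k(7, 2)) = 1/(2*(-42 + 2)) = 1/(2*(-40)) = 1/(-80) = -1/80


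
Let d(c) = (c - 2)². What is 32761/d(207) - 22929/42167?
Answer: 417841862/1772068175 ≈ 0.23579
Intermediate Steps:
d(c) = (-2 + c)²
32761/d(207) - 22929/42167 = 32761/((-2 + 207)²) - 22929/42167 = 32761/(205²) - 22929*1/42167 = 32761/42025 - 22929/42167 = 417841862/1772068175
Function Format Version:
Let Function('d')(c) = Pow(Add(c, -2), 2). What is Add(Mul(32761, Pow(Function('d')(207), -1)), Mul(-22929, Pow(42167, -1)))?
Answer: Rational(417841862, 1772068175) ≈ 0.23579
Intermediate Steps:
Function('d')(c) = Pow(Add(-2, c), 2)
Add(Mul(32761, Pow(Function('d')(207), -1)), Mul(-22929, Pow(42167, -1))) = Add(Mul(32761, Pow(Pow(Add(-2, 207), 2), -1)), Mul(-22929, Pow(42167, -1))) = Add(Mul(32761, Pow(Pow(205, 2), -1)), Mul(-22929, Rational(1, 42167))) = Add(Mul(32761, Pow(42025, -1)), Rational(-22929, 42167)) = Add(Mul(32761, Rational(1, 42025)), Rational(-22929, 42167)) = Add(Rational(32761, 42025), Rational(-22929, 42167)) = Rational(417841862, 1772068175)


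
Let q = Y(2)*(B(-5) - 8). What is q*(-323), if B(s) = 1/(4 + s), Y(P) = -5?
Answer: -14535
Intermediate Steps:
q = 45 (q = -5*(1/(4 - 5) - 8) = -5*(1/(-1) - 8) = -5*(-1 - 8) = -5*(-9) = 45)
q*(-323) = 45*(-323) = -14535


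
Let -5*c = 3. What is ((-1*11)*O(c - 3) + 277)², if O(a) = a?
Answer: 2505889/25 ≈ 1.0024e+5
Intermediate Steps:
c = -⅗ (c = -⅕*3 = -⅗ ≈ -0.60000)
((-1*11)*O(c - 3) + 277)² = ((-1*11)*(-⅗ - 3) + 277)² = (-11*(-18/5) + 277)² = (198/5 + 277)² = (1583/5)² = 2505889/25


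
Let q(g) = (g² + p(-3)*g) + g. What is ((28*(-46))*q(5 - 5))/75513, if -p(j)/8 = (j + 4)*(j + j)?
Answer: 0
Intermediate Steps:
p(j) = -16*j*(4 + j) (p(j) = -8*(j + 4)*(j + j) = -8*(4 + j)*2*j = -16*j*(4 + j))
q(g) = g² + 49*g (q(g) = (g² + (-16*(-3)*(4 - 3))*g) + g = (g² + (-16*(-3)*1)*g) + g = (g² + 48*g) + g = g² + 49*g)
((28*(-46))*q(5 - 5))/75513 = ((28*(-46))*((5 - 5)*(49 + (5 - 5))))/75513 = -0*(49 + 0)*(1/75513) = -0*49*(1/75513) = -1288*0*(1/75513) = 0*(1/75513) = 0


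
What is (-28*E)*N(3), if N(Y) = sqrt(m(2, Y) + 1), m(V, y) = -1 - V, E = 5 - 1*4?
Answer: -28*I*sqrt(2) ≈ -39.598*I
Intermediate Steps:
E = 1 (E = 5 - 4 = 1)
N(Y) = I*sqrt(2) (N(Y) = sqrt((-1 - 1*2) + 1) = sqrt((-1 - 2) + 1) = sqrt(-3 + 1) = sqrt(-2) = I*sqrt(2))
(-28*E)*N(3) = (-28*1)*(I*sqrt(2)) = -28*I*sqrt(2)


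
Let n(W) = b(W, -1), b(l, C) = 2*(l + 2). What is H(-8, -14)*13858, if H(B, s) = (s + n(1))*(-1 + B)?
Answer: 997776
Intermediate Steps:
b(l, C) = 4 + 2*l (b(l, C) = 2*(2 + l) = 4 + 2*l)
n(W) = 4 + 2*W
H(B, s) = (-1 + B)*(6 + s) (H(B, s) = (s + (4 + 2*1))*(-1 + B) = (s + (4 + 2))*(-1 + B) = (s + 6)*(-1 + B) = (6 + s)*(-1 + B) = (-1 + B)*(6 + s))
H(-8, -14)*13858 = (-6 - 1*(-14) + 6*(-8) - 8*(-14))*13858 = (-6 + 14 - 48 + 112)*13858 = 72*13858 = 997776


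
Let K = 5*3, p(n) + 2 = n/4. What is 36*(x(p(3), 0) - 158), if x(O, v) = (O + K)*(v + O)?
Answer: -25227/4 ≈ -6306.8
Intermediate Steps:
p(n) = -2 + n/4
K = 15
x(O, v) = (15 + O)*(O + v) (x(O, v) = (O + 15)*(v + O) = (15 + O)*(O + v))
36*(x(p(3), 0) - 158) = 36*(((-2 + (¼)*3)² + 15*(-2 + (¼)*3) + 15*0 + (-2 + (¼)*3)*0) - 158) = 36*(((-2 + ¾)² + 15*(-2 + ¾) + 0 + (-2 + ¾)*0) - 158) = 36*(((-5/4)² + 15*(-5/4) + 0 - 5/4*0) - 158) = 36*((25/16 - 75/4 + 0 + 0) - 158) = 36*(-275/16 - 158) = 36*(-2803/16) = -25227/4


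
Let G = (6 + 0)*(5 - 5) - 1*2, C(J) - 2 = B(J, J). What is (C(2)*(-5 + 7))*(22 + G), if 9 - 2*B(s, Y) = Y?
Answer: 220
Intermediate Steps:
B(s, Y) = 9/2 - Y/2
C(J) = 13/2 - J/2 (C(J) = 2 + (9/2 - J/2) = 13/2 - J/2)
G = -2 (G = 6*0 - 2 = 0 - 2 = -2)
(C(2)*(-5 + 7))*(22 + G) = ((13/2 - ½*2)*(-5 + 7))*(22 - 2) = ((13/2 - 1)*2)*20 = ((11/2)*2)*20 = 11*20 = 220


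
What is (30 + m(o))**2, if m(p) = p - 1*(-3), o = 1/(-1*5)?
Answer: 26896/25 ≈ 1075.8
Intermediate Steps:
o = -1/5 (o = 1/(-5) = -1/5 ≈ -0.20000)
m(p) = 3 + p (m(p) = p + 3 = 3 + p)
(30 + m(o))**2 = (30 + (3 - 1/5))**2 = (30 + 14/5)**2 = (164/5)**2 = 26896/25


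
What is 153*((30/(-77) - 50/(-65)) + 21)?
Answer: 3274353/1001 ≈ 3271.1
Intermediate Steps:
153*((30/(-77) - 50/(-65)) + 21) = 153*((30*(-1/77) - 50*(-1/65)) + 21) = 153*((-30/77 + 10/13) + 21) = 153*(380/1001 + 21) = 153*(21401/1001) = 3274353/1001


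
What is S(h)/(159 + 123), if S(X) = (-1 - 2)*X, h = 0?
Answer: 0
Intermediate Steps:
S(X) = -3*X
S(h)/(159 + 123) = (-3*0)/(159 + 123) = 0/282 = 0*(1/282) = 0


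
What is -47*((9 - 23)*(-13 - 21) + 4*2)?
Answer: -22748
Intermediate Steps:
-47*((9 - 23)*(-13 - 21) + 4*2) = -47*(-14*(-34) + 8) = -47*(476 + 8) = -47*484 = -22748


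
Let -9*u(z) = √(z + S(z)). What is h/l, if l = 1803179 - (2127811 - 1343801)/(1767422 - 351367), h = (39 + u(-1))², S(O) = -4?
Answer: 34890462356/41365077648327 - 7363486*I*√5/1532039912901 ≈ 0.00084348 - 1.0747e-5*I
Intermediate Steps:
u(z) = -√(-4 + z)/9 (u(z) = -√(z - 4)/9 = -√(-4 + z)/9)
h = (39 - I*√5/9)² (h = (39 - √(-4 - 1)/9)² = (39 - I*√5/9)² ≈ 1520.9 - 19.38*I)
l = 510679970967/283211 (l = 1803179 - 784010/1416055 = 1803179 - 1*156802/283211 = 1803179 - 156802/283211 = 510679970967/283211 ≈ 1.8032e+6)
h/l = ((351 - I*√5)²/81)/(510679970967/283211) = ((351 - I*√5)²/81)*(283211/510679970967) = 283211*(351 - I*√5)²/41365077648327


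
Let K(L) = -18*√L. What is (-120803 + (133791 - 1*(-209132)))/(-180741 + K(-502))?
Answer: -4460687880/3629719081 + 444240*I*√502/3629719081 ≈ -1.2289 + 0.0027422*I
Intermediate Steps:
(-120803 + (133791 - 1*(-209132)))/(-180741 + K(-502)) = (-120803 + (133791 - 1*(-209132)))/(-180741 - 18*I*√502) = (-120803 + (133791 + 209132))/(-180741 - 18*I*√502) = (-120803 + 342923)/(-180741 - 18*I*√502) = 222120/(-180741 - 18*I*√502)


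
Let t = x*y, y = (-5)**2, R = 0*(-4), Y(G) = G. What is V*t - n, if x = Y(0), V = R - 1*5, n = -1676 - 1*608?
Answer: 2284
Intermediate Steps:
R = 0
n = -2284 (n = -1676 - 608 = -2284)
y = 25
V = -5 (V = 0 - 1*5 = 0 - 5 = -5)
x = 0
t = 0 (t = 0*25 = 0)
V*t - n = -5*0 - 1*(-2284) = 0 + 2284 = 2284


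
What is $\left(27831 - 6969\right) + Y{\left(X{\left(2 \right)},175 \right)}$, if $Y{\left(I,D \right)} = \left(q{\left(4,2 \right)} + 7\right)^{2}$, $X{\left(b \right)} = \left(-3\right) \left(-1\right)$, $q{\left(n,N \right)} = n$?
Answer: $20983$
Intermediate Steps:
$X{\left(b \right)} = 3$
$Y{\left(I,D \right)} = 121$ ($Y{\left(I,D \right)} = \left(4 + 7\right)^{2} = 11^{2} = 121$)
$\left(27831 - 6969\right) + Y{\left(X{\left(2 \right)},175 \right)} = \left(27831 - 6969\right) + 121 = 20862 + 121 = 20983$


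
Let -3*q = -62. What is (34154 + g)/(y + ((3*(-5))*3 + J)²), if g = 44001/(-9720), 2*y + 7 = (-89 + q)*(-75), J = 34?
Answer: 36881431/2894400 ≈ 12.742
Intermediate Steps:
q = 62/3 (q = -⅓*(-62) = 62/3 ≈ 20.667)
y = 2559 (y = -7/2 + ((-89 + 62/3)*(-75))/2 = -7/2 + (-205/3*(-75))/2 = -7/2 + (½)*5125 = -7/2 + 5125/2 = 2559)
g = -4889/1080 (g = 44001*(-1/9720) = -4889/1080 ≈ -4.5269)
(34154 + g)/(y + ((3*(-5))*3 + J)²) = (34154 - 4889/1080)/(2559 + ((3*(-5))*3 + 34)²) = 36881431/(1080*(2559 + (-15*3 + 34)²)) = 36881431/(1080*(2559 + (-45 + 34)²)) = 36881431/(1080*(2559 + (-11)²)) = 36881431/(1080*(2559 + 121)) = (36881431/1080)/2680 = (36881431/1080)*(1/2680) = 36881431/2894400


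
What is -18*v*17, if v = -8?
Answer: 2448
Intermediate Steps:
-18*v*17 = -18*(-8)*17 = 144*17 = 2448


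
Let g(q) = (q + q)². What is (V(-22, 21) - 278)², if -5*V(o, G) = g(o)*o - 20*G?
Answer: 1732390884/25 ≈ 6.9296e+7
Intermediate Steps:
g(q) = 4*q² (g(q) = (2*q)² = 4*q²)
V(o, G) = 4*G - 4*o³/5 (V(o, G) = -((4*o²)*o - 20*G)/5 = -(4*o³ - 20*G)/5 = -(-20*G + 4*o³)/5 = 4*G - 4*o³/5)
(V(-22, 21) - 278)² = ((4*21 - ⅘*(-22)³) - 278)² = ((84 - ⅘*(-10648)) - 278)² = ((84 + 42592/5) - 278)² = (43012/5 - 278)² = (41622/5)² = 1732390884/25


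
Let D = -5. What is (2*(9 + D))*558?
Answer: 4464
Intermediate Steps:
(2*(9 + D))*558 = (2*(9 - 5))*558 = (2*4)*558 = 8*558 = 4464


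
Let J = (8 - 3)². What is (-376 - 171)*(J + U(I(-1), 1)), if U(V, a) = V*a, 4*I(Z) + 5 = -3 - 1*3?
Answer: -48683/4 ≈ -12171.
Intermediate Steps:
I(Z) = -11/4 (I(Z) = -5/4 + (-3 - 1*3)/4 = -5/4 + (-3 - 3)/4 = -5/4 + (¼)*(-6) = -5/4 - 3/2 = -11/4)
J = 25 (J = 5² = 25)
(-376 - 171)*(J + U(I(-1), 1)) = (-376 - 171)*(25 - 11/4*1) = -547*(25 - 11/4) = -547*89/4 = -48683/4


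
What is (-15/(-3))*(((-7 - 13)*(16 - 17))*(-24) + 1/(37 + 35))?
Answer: -172795/72 ≈ -2399.9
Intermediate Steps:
(-15/(-3))*(((-7 - 13)*(16 - 17))*(-24) + 1/(37 + 35)) = (-15*(-1/3))*(-20*(-1)*(-24) + 1/72) = 5*(20*(-24) + 1/72) = 5*(-480 + 1/72) = 5*(-34559/72) = -172795/72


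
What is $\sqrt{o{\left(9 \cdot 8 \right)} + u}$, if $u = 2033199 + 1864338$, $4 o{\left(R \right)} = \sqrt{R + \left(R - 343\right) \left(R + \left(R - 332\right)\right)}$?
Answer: $\frac{\sqrt{15590148 + 2 \sqrt{12755}}}{2} \approx 1974.2$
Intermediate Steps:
$o{\left(R \right)} = \frac{\sqrt{R + \left(-343 + R\right) \left(-332 + 2 R\right)}}{4}$ ($o{\left(R \right)} = \frac{\sqrt{R + \left(R - 343\right) \left(R + \left(R - 332\right)\right)}}{4} = \frac{\sqrt{R + \left(-343 + R\right) \left(R + \left(-332 + R\right)\right)}}{4} = \frac{\sqrt{R + \left(-343 + R\right) \left(-332 + 2 R\right)}}{4}$)
$u = 3897537$
$\sqrt{o{\left(9 \cdot 8 \right)} + u} = \sqrt{\frac{\sqrt{113876 - 1017 \cdot 9 \cdot 8 + 2 \left(9 \cdot 8\right)^{2}}}{4} + 3897537} = \sqrt{\frac{\sqrt{113876 - 73224 + 2 \cdot 72^{2}}}{4} + 3897537} = \sqrt{\frac{\sqrt{113876 - 73224 + 2 \cdot 5184}}{4} + 3897537} = \sqrt{\frac{\sqrt{113876 - 73224 + 10368}}{4} + 3897537} = \sqrt{\frac{\sqrt{51020}}{4} + 3897537} = \sqrt{\frac{2 \sqrt{12755}}{4} + 3897537} = \sqrt{\frac{\sqrt{12755}}{2} + 3897537} = \sqrt{3897537 + \frac{\sqrt{12755}}{2}}$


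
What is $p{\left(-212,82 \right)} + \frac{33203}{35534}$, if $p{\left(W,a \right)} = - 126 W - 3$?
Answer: $\frac{949110809}{35534} \approx 26710.0$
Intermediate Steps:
$p{\left(W,a \right)} = -3 - 126 W$
$p{\left(-212,82 \right)} + \frac{33203}{35534} = \left(-3 - -26712\right) + \frac{33203}{35534} = \left(-3 + 26712\right) + 33203 \cdot \frac{1}{35534} = 26709 + \frac{33203}{35534} = \frac{949110809}{35534}$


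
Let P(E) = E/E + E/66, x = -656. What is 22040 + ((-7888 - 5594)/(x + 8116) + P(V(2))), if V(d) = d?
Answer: 2712807967/123090 ≈ 22039.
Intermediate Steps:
P(E) = 1 + E/66 (P(E) = 1 + E*(1/66) = 1 + E/66)
22040 + ((-7888 - 5594)/(x + 8116) + P(V(2))) = 22040 + ((-7888 - 5594)/(-656 + 8116) + (1 + (1/66)*2)) = 22040 + (-13482/7460 + (1 + 1/33)) = 22040 + (-13482*1/7460 + 34/33) = 22040 + (-6741/3730 + 34/33) = 22040 - 95633/123090 = 2712807967/123090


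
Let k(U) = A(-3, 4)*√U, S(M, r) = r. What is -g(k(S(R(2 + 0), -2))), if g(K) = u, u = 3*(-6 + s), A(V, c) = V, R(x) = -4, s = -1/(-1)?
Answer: 15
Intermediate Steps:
s = 1 (s = -1*(-1) = 1)
k(U) = -3*√U
u = -15 (u = 3*(-6 + 1) = 3*(-5) = -15)
g(K) = -15
-g(k(S(R(2 + 0), -2))) = -1*(-15) = 15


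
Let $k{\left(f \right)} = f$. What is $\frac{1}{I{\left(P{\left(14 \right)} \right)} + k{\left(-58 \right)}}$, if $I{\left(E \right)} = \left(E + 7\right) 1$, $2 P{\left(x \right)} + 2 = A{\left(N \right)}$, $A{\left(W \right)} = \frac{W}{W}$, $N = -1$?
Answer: $- \frac{2}{103} \approx -0.019417$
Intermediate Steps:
$A{\left(W \right)} = 1$
$P{\left(x \right)} = - \frac{1}{2}$ ($P{\left(x \right)} = -1 + \frac{1}{2} \cdot 1 = -1 + \frac{1}{2} = - \frac{1}{2}$)
$I{\left(E \right)} = 7 + E$ ($I{\left(E \right)} = \left(7 + E\right) 1 = 7 + E$)
$\frac{1}{I{\left(P{\left(14 \right)} \right)} + k{\left(-58 \right)}} = \frac{1}{\left(7 - \frac{1}{2}\right) - 58} = \frac{1}{\frac{13}{2} - 58} = \frac{1}{- \frac{103}{2}} = - \frac{2}{103}$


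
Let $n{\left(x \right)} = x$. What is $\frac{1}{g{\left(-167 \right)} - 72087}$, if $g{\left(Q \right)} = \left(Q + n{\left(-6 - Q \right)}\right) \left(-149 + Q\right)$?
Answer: $- \frac{1}{70191} \approx -1.4247 \cdot 10^{-5}$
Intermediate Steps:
$g{\left(Q \right)} = 894 - 6 Q$ ($g{\left(Q \right)} = \left(Q - \left(6 + Q\right)\right) \left(-149 + Q\right) = - 6 \left(-149 + Q\right) = 894 - 6 Q$)
$\frac{1}{g{\left(-167 \right)} - 72087} = \frac{1}{\left(894 - -1002\right) - 72087} = \frac{1}{\left(894 + 1002\right) - 72087} = \frac{1}{1896 - 72087} = \frac{1}{-70191} = - \frac{1}{70191}$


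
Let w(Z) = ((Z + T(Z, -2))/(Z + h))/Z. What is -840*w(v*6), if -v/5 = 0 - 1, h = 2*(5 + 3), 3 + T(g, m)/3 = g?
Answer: -1554/23 ≈ -67.565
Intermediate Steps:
T(g, m) = -9 + 3*g
h = 16 (h = 2*8 = 16)
v = 5 (v = -5*(0 - 1) = -5*(-1) = 5)
w(Z) = (-9 + 4*Z)/(Z*(16 + Z)) (w(Z) = ((Z + (-9 + 3*Z))/(Z + 16))/Z = ((-9 + 4*Z)/(16 + Z))/Z = (-9 + 4*Z)/(Z*(16 + Z)))
-840*w(v*6) = -840*(-9 + 4*(5*6))/((5*6)*(16 + 5*6)) = -840*(-9 + 4*30)/(30*(16 + 30)) = -28*(-9 + 120)/46 = -28*111/46 = -840*37/460 = -1554/23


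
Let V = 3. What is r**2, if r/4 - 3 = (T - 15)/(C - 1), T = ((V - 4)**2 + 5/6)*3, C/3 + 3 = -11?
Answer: 306916/1849 ≈ 165.99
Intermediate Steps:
C = -42 (C = -9 + 3*(-11) = -9 - 33 = -42)
T = 11/2 (T = ((3 - 4)**2 + 5/6)*3 = ((-1)**2 + 5*(1/6))*3 = (1 + 5/6)*3 = (11/6)*3 = 11/2 ≈ 5.5000)
r = 554/43 (r = 12 + 4*((11/2 - 15)/(-42 - 1)) = 12 + 4*(-19/2/(-43)) = 12 + 4*(-19/2*(-1/43)) = 12 + 4*(19/86) = 12 + 38/43 = 554/43 ≈ 12.884)
r**2 = (554/43)**2 = 306916/1849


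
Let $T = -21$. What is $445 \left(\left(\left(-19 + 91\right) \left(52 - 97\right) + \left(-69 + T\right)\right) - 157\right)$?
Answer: $-1551715$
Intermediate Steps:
$445 \left(\left(\left(-19 + 91\right) \left(52 - 97\right) + \left(-69 + T\right)\right) - 157\right) = 445 \left(\left(\left(-19 + 91\right) \left(52 - 97\right) - 90\right) - 157\right) = 445 \left(\left(72 \left(-45\right) - 90\right) - 157\right) = 445 \left(\left(-3240 - 90\right) - 157\right) = 445 \left(-3330 - 157\right) = 445 \left(-3487\right) = -1551715$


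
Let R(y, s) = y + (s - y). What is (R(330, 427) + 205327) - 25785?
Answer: 179969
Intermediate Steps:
R(y, s) = s
(R(330, 427) + 205327) - 25785 = (427 + 205327) - 25785 = 205754 - 25785 = 179969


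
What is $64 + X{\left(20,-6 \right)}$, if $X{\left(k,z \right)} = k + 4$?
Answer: $88$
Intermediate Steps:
$X{\left(k,z \right)} = 4 + k$
$64 + X{\left(20,-6 \right)} = 64 + \left(4 + 20\right) = 64 + 24 = 88$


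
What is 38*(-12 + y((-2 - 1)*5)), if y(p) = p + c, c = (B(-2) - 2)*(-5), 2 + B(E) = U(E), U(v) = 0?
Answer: -266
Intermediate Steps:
B(E) = -2 (B(E) = -2 + 0 = -2)
c = 20 (c = (-2 - 2)*(-5) = -4*(-5) = 20)
y(p) = 20 + p (y(p) = p + 20 = 20 + p)
38*(-12 + y((-2 - 1)*5)) = 38*(-12 + (20 + (-2 - 1)*5)) = 38*(-12 + (20 - 3*5)) = 38*(-12 + (20 - 15)) = 38*(-12 + 5) = 38*(-7) = -266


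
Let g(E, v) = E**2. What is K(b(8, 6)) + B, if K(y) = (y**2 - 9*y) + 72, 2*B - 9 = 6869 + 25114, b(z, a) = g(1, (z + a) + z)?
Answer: 16060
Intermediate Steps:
b(z, a) = 1 (b(z, a) = 1**2 = 1)
B = 15996 (B = 9/2 + (6869 + 25114)/2 = 9/2 + (1/2)*31983 = 9/2 + 31983/2 = 15996)
K(y) = 72 + y**2 - 9*y
K(b(8, 6)) + B = (72 + 1**2 - 9*1) + 15996 = (72 + 1 - 9) + 15996 = 64 + 15996 = 16060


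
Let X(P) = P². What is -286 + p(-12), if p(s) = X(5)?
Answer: -261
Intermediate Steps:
p(s) = 25 (p(s) = 5² = 25)
-286 + p(-12) = -286 + 25 = -261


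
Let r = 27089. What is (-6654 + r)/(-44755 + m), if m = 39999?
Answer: -20435/4756 ≈ -4.2967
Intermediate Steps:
(-6654 + r)/(-44755 + m) = (-6654 + 27089)/(-44755 + 39999) = 20435/(-4756) = 20435*(-1/4756) = -20435/4756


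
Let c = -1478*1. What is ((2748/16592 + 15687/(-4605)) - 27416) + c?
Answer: -183993934267/6367180 ≈ -28897.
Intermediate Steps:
c = -1478
((2748/16592 + 15687/(-4605)) - 27416) + c = ((2748/16592 + 15687/(-4605)) - 27416) - 1478 = ((2748*(1/16592) + 15687*(-1/4605)) - 27416) - 1478 = ((687/4148 - 5229/1535) - 27416) - 1478 = (-20635347/6367180 - 27416) - 1478 = -174583242227/6367180 - 1478 = -183993934267/6367180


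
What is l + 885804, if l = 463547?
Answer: 1349351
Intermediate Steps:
l + 885804 = 463547 + 885804 = 1349351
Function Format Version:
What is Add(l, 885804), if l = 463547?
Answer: 1349351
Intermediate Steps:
Add(l, 885804) = Add(463547, 885804) = 1349351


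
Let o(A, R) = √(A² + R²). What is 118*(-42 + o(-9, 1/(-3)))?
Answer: -4956 + 118*√730/3 ≈ -3893.3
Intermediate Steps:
118*(-42 + o(-9, 1/(-3))) = 118*(-42 + √((-9)² + (1/(-3))²)) = 118*(-42 + √(81 + (-⅓)²)) = 118*(-42 + √(81 + ⅑)) = 118*(-42 + √(730/9)) = 118*(-42 + √730/3) = -4956 + 118*√730/3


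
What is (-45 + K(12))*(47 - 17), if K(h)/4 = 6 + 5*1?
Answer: -30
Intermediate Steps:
K(h) = 44 (K(h) = 4*(6 + 5*1) = 4*(6 + 5) = 4*11 = 44)
(-45 + K(12))*(47 - 17) = (-45 + 44)*(47 - 17) = -1*30 = -30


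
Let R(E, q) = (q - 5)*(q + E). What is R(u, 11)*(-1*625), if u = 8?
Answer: -71250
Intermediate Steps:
R(E, q) = (-5 + q)*(E + q)
R(u, 11)*(-1*625) = (11**2 - 5*8 - 5*11 + 8*11)*(-1*625) = (121 - 40 - 55 + 88)*(-625) = 114*(-625) = -71250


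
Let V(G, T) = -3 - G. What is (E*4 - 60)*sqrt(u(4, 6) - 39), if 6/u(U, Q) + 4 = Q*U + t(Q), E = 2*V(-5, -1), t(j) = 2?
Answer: -4*I*sqrt(4686) ≈ -273.82*I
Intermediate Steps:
E = 4 (E = 2*(-3 - 1*(-5)) = 2*(-3 + 5) = 2*2 = 4)
u(U, Q) = 6/(-2 + Q*U) (u(U, Q) = 6/(-4 + (Q*U + 2)) = 6/(-4 + (2 + Q*U)) = 6/(-2 + Q*U))
(E*4 - 60)*sqrt(u(4, 6) - 39) = (4*4 - 60)*sqrt(6/(-2 + 6*4) - 39) = (16 - 60)*sqrt(6/(-2 + 24) - 39) = -44*sqrt(6/22 - 39) = -44*sqrt(6*(1/22) - 39) = -44*sqrt(3/11 - 39) = -4*I*sqrt(4686)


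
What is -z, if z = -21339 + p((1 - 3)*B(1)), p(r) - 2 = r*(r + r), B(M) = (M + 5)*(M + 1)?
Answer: 20185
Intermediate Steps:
B(M) = (1 + M)*(5 + M) (B(M) = (5 + M)*(1 + M) = (1 + M)*(5 + M))
p(r) = 2 + 2*r² (p(r) = 2 + r*(r + r) = 2 + r*(2*r) = 2 + 2*r²)
z = -20185 (z = -21339 + (2 + 2*((1 - 3)*(5 + 1² + 6*1))²) = -21339 + (2 + 2*(-2*(5 + 1 + 6))²) = -21339 + (2 + 2*(-2*12)²) = -21339 + (2 + 2*(-24)²) = -21339 + (2 + 2*576) = -21339 + (2 + 1152) = -21339 + 1154 = -20185)
-z = -1*(-20185) = 20185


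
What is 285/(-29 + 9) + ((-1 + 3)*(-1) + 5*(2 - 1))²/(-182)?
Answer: -5205/364 ≈ -14.299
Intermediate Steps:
285/(-29 + 9) + ((-1 + 3)*(-1) + 5*(2 - 1))²/(-182) = 285/(-20) + (2*(-1) + 5*1)²*(-1/182) = 285*(-1/20) + (-2 + 5)²*(-1/182) = -57/4 + 3²*(-1/182) = -57/4 + 9*(-1/182) = -57/4 - 9/182 = -5205/364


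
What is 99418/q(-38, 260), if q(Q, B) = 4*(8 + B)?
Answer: 49709/536 ≈ 92.741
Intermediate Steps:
q(Q, B) = 32 + 4*B
99418/q(-38, 260) = 99418/(32 + 4*260) = 99418/(32 + 1040) = 99418/1072 = 99418*(1/1072) = 49709/536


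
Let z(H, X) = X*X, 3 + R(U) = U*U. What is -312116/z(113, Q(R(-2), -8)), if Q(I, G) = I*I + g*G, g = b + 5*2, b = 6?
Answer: -312116/16129 ≈ -19.351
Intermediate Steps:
g = 16 (g = 6 + 5*2 = 6 + 10 = 16)
R(U) = -3 + U**2 (R(U) = -3 + U*U = -3 + U**2)
Q(I, G) = I**2 + 16*G (Q(I, G) = I*I + 16*G = I**2 + 16*G)
z(H, X) = X**2
-312116/z(113, Q(R(-2), -8)) = -312116/(((-3 + (-2)**2)**2 + 16*(-8))**2) = -312116/(((-3 + 4)**2 - 128)**2) = -312116/((1**2 - 128)**2) = -312116/((1 - 128)**2) = -312116/((-127)**2) = -312116/16129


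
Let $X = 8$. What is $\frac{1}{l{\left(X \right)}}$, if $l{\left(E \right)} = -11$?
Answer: $- \frac{1}{11} \approx -0.090909$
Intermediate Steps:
$\frac{1}{l{\left(X \right)}} = \frac{1}{-11} = - \frac{1}{11}$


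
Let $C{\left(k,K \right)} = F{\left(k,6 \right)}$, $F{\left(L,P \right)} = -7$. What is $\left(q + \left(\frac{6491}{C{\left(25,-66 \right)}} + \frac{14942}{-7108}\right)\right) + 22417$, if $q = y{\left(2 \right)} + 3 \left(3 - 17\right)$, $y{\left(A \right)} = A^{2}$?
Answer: $\frac{533623451}{24878} \approx 21450.0$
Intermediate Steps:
$C{\left(k,K \right)} = -7$
$q = -38$ ($q = 2^{2} + 3 \left(3 - 17\right) = 4 + 3 \left(3 - 17\right) = 4 + 3 \left(-14\right) = 4 - 42 = -38$)
$\left(q + \left(\frac{6491}{C{\left(25,-66 \right)}} + \frac{14942}{-7108}\right)\right) + 22417 = \left(-38 + \left(\frac{6491}{-7} + \frac{14942}{-7108}\right)\right) + 22417 = \left(-38 + \left(6491 \left(- \frac{1}{7}\right) + 14942 \left(- \frac{1}{7108}\right)\right)\right) + 22417 = \left(-38 - \frac{23121311}{24878}\right) + 22417 = - \frac{24066675}{24878} + 22417 = \frac{533623451}{24878}$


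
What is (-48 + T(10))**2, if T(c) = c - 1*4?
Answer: 1764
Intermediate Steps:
T(c) = -4 + c (T(c) = c - 4 = -4 + c)
(-48 + T(10))**2 = (-48 + (-4 + 10))**2 = (-48 + 6)**2 = (-42)**2 = 1764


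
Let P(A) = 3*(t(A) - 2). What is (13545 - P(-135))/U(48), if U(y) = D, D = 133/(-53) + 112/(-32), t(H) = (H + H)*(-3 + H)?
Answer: 10412274/637 ≈ 16346.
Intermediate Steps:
t(H) = 2*H*(-3 + H) (t(H) = (2*H)*(-3 + H) = 2*H*(-3 + H))
D = -637/106 (D = 133*(-1/53) + 112*(-1/32) = -133/53 - 7/2 = -637/106 ≈ -6.0094)
U(y) = -637/106
P(A) = -6 + 6*A*(-3 + A) (P(A) = 3*(2*A*(-3 + A) - 2) = 3*(-2 + 2*A*(-3 + A)) = -6 + 6*A*(-3 + A))
(13545 - P(-135))/U(48) = (13545 - (-6 + 6*(-135)*(-3 - 135)))/(-637/106) = (13545 - (-6 + 6*(-135)*(-138)))*(-106/637) = (13545 - (-6 + 111780))*(-106/637) = (13545 - 1*111774)*(-106/637) = (13545 - 111774)*(-106/637) = -98229*(-106/637) = 10412274/637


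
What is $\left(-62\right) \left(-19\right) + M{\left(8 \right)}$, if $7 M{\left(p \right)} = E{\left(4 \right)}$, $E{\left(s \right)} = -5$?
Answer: $\frac{8241}{7} \approx 1177.3$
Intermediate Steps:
$M{\left(p \right)} = - \frac{5}{7}$ ($M{\left(p \right)} = \frac{1}{7} \left(-5\right) = - \frac{5}{7}$)
$\left(-62\right) \left(-19\right) + M{\left(8 \right)} = \left(-62\right) \left(-19\right) - \frac{5}{7} = 1178 - \frac{5}{7} = \frac{8241}{7}$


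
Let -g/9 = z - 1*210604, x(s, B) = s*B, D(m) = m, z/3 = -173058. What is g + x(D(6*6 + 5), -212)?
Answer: 6559310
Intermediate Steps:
z = -519174 (z = 3*(-173058) = -519174)
x(s, B) = B*s
g = 6568002 (g = -9*(-519174 - 1*210604) = -9*(-519174 - 210604) = -9*(-729778) = 6568002)
g + x(D(6*6 + 5), -212) = 6568002 - 212*(6*6 + 5) = 6568002 - 212*(36 + 5) = 6568002 - 212*41 = 6568002 - 8692 = 6559310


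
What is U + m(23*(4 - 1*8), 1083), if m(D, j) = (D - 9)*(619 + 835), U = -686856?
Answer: -833710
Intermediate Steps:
m(D, j) = -13086 + 1454*D (m(D, j) = (-9 + D)*1454 = -13086 + 1454*D)
U + m(23*(4 - 1*8), 1083) = -686856 + (-13086 + 1454*(23*(4 - 1*8))) = -686856 + (-13086 + 1454*(23*(4 - 8))) = -686856 + (-13086 + 1454*(23*(-4))) = -686856 + (-13086 + 1454*(-92)) = -686856 + (-13086 - 133768) = -686856 - 146854 = -833710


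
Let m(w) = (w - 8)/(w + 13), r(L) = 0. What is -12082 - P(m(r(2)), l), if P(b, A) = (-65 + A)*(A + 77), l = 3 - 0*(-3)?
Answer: -7122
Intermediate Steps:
m(w) = (-8 + w)/(13 + w)
l = 3 (l = 3 - 3*0 = 3 + 0 = 3)
P(b, A) = (-65 + A)*(77 + A)
-12082 - P(m(r(2)), l) = -12082 - (-5005 + 3² + 12*3) = -12082 - (-5005 + 9 + 36) = -12082 - 1*(-4960) = -12082 + 4960 = -7122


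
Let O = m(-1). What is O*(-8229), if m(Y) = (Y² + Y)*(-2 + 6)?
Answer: 0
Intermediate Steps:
m(Y) = 4*Y + 4*Y² (m(Y) = (Y + Y²)*4 = 4*Y + 4*Y²)
O = 0 (O = 4*(-1)*(1 - 1) = 4*(-1)*0 = 0)
O*(-8229) = 0*(-8229) = 0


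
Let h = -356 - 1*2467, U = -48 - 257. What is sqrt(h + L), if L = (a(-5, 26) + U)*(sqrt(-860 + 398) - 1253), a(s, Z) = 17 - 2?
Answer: sqrt(360547 - 290*I*sqrt(462)) ≈ 600.48 - 5.19*I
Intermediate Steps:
a(s, Z) = 15
U = -305
h = -2823 (h = -356 - 2467 = -2823)
L = 363370 - 290*I*sqrt(462) (L = (15 - 305)*(sqrt(-860 + 398) - 1253) = -290*(sqrt(-462) - 1253) = -290*(I*sqrt(462) - 1253) = -290*(-1253 + I*sqrt(462)) = 363370 - 290*I*sqrt(462) ≈ 3.6337e+5 - 6233.3*I)
sqrt(h + L) = sqrt(-2823 + (363370 - 290*I*sqrt(462))) = sqrt(360547 - 290*I*sqrt(462))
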